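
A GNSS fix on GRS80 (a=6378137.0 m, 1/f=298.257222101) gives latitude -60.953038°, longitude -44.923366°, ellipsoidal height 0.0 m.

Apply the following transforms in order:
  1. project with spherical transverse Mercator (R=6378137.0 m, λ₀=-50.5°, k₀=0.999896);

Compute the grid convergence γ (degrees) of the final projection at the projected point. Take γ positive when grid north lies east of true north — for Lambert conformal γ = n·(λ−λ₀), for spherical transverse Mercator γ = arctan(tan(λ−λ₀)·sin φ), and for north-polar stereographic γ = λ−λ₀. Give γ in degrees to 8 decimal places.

start: φ=-60.953038°, λ=-44.923366°, h=0.000 m
→ into tm (λ₀=-50.5°): φ=-60.95303800°, λ−λ₀=5.57663400°
convergence γ = -4.87884343°

-4.87884343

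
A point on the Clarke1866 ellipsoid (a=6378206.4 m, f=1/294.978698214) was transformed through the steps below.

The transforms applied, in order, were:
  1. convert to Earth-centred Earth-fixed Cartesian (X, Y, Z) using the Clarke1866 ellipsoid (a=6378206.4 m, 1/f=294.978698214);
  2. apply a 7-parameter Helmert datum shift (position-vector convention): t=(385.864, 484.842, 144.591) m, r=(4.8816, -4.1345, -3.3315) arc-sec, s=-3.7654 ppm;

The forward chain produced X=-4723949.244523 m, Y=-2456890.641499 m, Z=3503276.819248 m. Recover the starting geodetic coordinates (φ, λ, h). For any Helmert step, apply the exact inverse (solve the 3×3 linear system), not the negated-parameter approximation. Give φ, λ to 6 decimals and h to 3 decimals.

φ=33.518893°, λ=-152.518201°, h=2536.731 m

start: X=-4723949.2445, Y=-2456890.6415, Z=3503276.8192 m
→ Helmert⁻¹: X=-4724242.9848, Y=-2457378.1291, Z=3503298.2726
→ geod (Bowring, a=6378206.400): φ=33.51889300°, λ=-152.51820100°, h=2536.7310 m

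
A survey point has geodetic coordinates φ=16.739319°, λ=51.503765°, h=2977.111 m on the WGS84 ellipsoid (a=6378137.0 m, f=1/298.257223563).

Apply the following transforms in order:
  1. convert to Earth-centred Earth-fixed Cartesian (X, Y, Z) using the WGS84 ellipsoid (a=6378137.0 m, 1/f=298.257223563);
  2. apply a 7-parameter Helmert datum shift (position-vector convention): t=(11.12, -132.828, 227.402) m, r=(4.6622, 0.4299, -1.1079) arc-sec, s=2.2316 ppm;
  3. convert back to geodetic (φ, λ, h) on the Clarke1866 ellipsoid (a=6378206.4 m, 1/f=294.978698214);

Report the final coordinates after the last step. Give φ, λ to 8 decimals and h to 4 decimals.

start: φ=16.739319°, λ=51.503765°, h=2977.111 m
→ ECEF (a=6378137.000, f=1/298.257223563): X=3804751.2640, Y=4783873.1097, Z=1826083.3356
→ Helmert 7p (PV): X=3804800.3760, Y=4783689.2460, Z=1826415.0128
→ geod (Bowring, a=6378206.400): φ=16.74366484°, λ=51.50233187°, h=2914.4071 m

φ=16.74366484°, λ=51.50233187°, h=2914.4071 m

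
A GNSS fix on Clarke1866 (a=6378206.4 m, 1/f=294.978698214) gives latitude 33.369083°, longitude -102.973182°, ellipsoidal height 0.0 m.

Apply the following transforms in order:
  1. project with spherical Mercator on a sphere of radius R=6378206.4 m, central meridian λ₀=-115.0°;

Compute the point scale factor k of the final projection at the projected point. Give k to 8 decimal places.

start: φ=33.369083°, λ=-102.973182°, h=0.000 m
→ into merc (λ₀=-115.0°): φ=33.36908300°, λ−λ₀=12.02681800°
scale k = 1.19739717

1.19739717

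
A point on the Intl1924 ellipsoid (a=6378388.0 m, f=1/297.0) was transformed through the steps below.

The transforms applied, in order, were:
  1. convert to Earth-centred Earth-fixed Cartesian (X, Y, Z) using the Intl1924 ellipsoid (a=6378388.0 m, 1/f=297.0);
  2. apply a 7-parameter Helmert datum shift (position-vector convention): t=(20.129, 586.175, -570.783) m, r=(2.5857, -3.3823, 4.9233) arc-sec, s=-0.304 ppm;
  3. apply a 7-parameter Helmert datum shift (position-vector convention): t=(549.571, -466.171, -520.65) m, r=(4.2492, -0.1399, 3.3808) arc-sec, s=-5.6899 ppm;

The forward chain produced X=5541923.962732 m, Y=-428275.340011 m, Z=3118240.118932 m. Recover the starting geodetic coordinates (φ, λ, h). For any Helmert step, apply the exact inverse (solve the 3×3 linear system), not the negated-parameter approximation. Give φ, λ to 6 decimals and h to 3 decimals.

start: X=5541923.9627, Y=-428275.3400, Z=3118240.1189 m
→ Helmert⁻¹: X=5541401.0246, Y=-427838.1809, Z=3118783.5698
→ Helmert⁻¹: X=5541423.5013, Y=-428517.6508, Z=3119269.8054
→ geod (Bowring, a=6378388.000): φ=29.46745800°, λ=-4.42187600°, h=224.4530 m

φ=29.467458°, λ=-4.421876°, h=224.453 m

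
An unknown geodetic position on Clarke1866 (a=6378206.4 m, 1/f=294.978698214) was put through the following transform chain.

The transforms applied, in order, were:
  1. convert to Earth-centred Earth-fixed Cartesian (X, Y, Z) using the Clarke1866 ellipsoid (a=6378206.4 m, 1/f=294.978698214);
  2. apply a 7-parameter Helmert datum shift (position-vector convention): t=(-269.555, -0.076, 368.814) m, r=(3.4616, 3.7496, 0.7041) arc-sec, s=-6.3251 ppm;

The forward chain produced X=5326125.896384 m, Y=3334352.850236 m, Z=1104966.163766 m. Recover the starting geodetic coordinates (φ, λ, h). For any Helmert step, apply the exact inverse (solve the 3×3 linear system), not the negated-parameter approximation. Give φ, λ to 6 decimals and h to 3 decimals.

start: X=5326125.8964, Y=3334352.8502, Z=1104966.1638 m
→ Helmert⁻¹: X=5326420.4428, Y=3334374.3729, Z=1104645.2047
→ geod (Bowring, a=6378206.400): φ=10.03650700°, λ=32.04683800°, h=2809.2100 m

φ=10.036507°, λ=32.046838°, h=2809.210 m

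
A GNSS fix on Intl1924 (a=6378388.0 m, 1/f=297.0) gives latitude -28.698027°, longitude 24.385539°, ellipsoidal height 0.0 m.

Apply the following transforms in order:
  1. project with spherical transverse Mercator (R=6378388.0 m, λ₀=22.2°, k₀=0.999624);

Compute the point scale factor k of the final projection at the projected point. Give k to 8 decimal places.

start: φ=-28.698027°, λ=24.385539°, h=0.000 m
→ into tm (λ₀=22.2°): φ=-28.69802700°, λ−λ₀=2.18553900°
scale k = 1.00018375

1.00018375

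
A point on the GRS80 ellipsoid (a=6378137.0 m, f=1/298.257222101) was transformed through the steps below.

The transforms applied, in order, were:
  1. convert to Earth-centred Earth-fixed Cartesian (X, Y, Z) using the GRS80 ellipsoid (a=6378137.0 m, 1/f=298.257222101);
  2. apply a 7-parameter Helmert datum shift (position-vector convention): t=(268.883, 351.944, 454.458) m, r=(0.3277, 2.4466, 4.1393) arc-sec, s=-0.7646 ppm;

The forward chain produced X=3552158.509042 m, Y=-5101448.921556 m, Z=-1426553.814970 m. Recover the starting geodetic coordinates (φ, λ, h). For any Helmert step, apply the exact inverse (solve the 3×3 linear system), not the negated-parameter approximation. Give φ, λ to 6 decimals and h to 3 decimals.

φ=-13.012157°, λ=-55.155278°, h=1081.408 m

start: X=3552158.5090, Y=-5101448.9216, Z=-1426553.8150 m
→ Helmert⁻¹: X=3551806.8837, Y=-5101878.3107, Z=-1426959.1289
→ geod (Bowring, a=6378137.000): φ=-13.01215700°, λ=-55.15527800°, h=1081.4080 m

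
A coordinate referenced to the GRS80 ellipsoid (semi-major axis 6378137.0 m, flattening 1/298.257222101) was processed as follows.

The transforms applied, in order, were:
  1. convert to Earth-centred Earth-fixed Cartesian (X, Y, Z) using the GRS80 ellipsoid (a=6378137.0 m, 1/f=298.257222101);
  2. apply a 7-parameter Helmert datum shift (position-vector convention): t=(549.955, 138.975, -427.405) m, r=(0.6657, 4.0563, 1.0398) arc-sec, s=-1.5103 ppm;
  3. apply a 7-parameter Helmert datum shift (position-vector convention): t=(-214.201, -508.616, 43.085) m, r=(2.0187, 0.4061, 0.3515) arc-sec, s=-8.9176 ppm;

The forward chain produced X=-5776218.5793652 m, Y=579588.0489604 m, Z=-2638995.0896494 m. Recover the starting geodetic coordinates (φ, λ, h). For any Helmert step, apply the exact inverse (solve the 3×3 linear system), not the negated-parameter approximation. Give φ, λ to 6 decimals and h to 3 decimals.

start: X=-5776218.5794, Y=579588.0490, Z=-2638995.0896 m
→ Helmert⁻¹: X=-5776049.7025, Y=580085.8527, Z=-2639078.7581
→ Helmert⁻¹: X=-5776553.5655, Y=579968.3573, Z=-2638770.8088
→ geod (Bowring, a=6378137.000): φ=-24.58807300°, λ=174.26669300°, h=2690.0410 m

φ=-24.588073°, λ=174.266693°, h=2690.041 m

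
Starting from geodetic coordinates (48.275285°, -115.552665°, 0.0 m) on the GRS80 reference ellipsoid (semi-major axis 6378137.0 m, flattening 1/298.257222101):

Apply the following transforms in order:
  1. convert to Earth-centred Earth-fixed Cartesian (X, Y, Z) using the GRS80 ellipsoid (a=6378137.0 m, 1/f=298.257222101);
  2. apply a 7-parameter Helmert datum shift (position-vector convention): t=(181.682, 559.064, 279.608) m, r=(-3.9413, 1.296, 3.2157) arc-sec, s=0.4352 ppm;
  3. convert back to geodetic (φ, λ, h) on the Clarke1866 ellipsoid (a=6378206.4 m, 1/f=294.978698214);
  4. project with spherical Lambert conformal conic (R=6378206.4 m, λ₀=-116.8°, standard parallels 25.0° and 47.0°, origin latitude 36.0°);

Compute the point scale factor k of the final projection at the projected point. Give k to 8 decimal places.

1.00491890

start: φ=48.275285°, λ=-115.552665°, h=0.000 m
→ ECEF (a=6378137.000, f=1/298.257222101): X=-1834457.3734, Y=-3836939.5184, Z=4737303.5347
→ Helmert 7p (PV): X=-1834186.9059, Y=-3836320.2034, Z=4737670.0467
→ geod (Bowring, a=6378206.400): φ=48.28413867°, λ=-115.55297656°, h=-112.9638 m
→ into lcc (λ₀=-116.8°): φ=48.28413867°, λ−λ₀=1.24702344°
scale k = 1.00491890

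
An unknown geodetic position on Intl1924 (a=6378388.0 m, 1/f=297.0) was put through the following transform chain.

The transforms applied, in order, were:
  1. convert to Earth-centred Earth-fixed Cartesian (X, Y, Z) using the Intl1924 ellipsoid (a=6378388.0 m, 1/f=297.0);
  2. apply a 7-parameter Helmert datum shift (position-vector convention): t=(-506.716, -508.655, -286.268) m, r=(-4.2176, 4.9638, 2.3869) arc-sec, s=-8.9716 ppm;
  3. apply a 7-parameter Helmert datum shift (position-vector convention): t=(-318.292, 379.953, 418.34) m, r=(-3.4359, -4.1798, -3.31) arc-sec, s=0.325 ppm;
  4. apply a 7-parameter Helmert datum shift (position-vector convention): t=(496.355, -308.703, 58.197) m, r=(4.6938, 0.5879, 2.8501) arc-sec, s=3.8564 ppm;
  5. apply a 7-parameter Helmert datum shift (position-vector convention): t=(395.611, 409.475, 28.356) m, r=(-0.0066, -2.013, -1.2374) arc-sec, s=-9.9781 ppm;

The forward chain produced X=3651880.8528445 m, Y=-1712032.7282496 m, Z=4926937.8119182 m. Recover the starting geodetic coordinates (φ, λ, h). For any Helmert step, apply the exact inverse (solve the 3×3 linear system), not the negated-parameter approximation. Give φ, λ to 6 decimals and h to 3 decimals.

φ=50.883683°, λ=-25.118637°, h=1635.937 m

start: X=3651880.8528, Y=-1712032.7282, Z=4926937.8119 m
→ Helmert⁻¹: X=3651580.0335, Y=-1712437.5419, Z=4926922.9259
→ Helmert⁻¹: X=3651031.8991, Y=-1712060.5677, Z=4926895.0953
→ Helmert⁻¹: X=3651476.3140, Y=-1712463.4298, Z=4926372.6340
→ Helmert⁻¹: X=3651877.4186, Y=-1712113.1333, Z=4926755.9771
→ geod (Bowring, a=6378388.000): φ=50.88368300°, λ=-25.11863700°, h=1635.9370 m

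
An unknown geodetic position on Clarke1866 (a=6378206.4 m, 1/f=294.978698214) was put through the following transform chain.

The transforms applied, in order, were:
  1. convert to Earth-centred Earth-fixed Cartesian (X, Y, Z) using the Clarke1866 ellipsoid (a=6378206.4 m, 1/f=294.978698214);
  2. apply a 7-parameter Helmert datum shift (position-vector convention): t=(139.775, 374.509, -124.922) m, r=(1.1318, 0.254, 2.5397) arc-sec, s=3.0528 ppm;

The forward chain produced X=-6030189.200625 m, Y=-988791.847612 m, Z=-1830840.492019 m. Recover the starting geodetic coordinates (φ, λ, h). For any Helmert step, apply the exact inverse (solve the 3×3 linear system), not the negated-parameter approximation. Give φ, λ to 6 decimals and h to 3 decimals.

φ=-16.784474°, λ=-170.685230°, h=2813.763 m

start: X=-6030189.2006, Y=-988791.8476, Z=-1830840.4920 m
→ Helmert⁻¹: X=-6030320.4905, Y=-989099.1320, Z=-1830711.9798
→ geod (Bowring, a=6378206.400): φ=-16.78447400°, λ=-170.68523000°, h=2813.7630 m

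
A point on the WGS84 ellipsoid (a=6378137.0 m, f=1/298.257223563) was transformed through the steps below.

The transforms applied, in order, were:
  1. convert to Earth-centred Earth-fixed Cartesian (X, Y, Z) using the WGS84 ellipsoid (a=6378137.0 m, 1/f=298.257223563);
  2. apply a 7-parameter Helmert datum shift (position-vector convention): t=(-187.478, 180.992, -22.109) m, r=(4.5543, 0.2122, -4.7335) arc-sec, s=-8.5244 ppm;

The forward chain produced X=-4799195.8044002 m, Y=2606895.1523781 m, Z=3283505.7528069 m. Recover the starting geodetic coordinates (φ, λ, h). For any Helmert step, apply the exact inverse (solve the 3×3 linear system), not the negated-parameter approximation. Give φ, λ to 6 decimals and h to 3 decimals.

φ=31.185495°, λ=151.490842°, h=-22.221 m

start: X=-4799195.8044, Y=2606895.1524, Z=3283505.7528 m
→ Helmert⁻¹: X=-4799112.4336, Y=2606698.7472, Z=3283493.3594
→ geod (Bowring, a=6378137.000): φ=31.18549500°, λ=151.49084200°, h=-22.2210 m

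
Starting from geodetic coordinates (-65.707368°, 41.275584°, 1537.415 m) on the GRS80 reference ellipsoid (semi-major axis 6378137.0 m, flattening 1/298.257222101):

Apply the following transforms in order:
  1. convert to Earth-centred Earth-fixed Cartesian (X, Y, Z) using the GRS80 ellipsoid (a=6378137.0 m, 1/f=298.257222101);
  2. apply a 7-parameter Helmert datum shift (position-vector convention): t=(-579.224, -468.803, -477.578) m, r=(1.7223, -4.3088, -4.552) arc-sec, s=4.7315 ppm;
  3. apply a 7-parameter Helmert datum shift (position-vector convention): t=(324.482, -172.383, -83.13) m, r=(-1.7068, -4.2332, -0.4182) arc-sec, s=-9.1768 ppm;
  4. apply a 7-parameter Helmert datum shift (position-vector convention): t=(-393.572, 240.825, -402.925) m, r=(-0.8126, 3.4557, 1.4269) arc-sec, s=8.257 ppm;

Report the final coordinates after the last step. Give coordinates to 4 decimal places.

start: φ=-65.707368°, λ=41.275584°, h=1537.415 m
→ ECEF (a=6378137.000, f=1/298.257222101): X=1977997.2614, Y=1736220.1574, Z=-5792000.9551
→ Helmert 7p (PV): X=1977586.7061, Y=1735764.2803, Z=-5792450.1207
→ Helmert 7p (PV): X=1978015.4375, Y=1735524.0281, Z=-5792453.8716
→ Helmert 7p (PV): X=1977529.1460, Y=1735770.0469, Z=-5792944.6016

X=1977529.1460 m, Y=1735770.0469 m, Z=-5792944.6016 m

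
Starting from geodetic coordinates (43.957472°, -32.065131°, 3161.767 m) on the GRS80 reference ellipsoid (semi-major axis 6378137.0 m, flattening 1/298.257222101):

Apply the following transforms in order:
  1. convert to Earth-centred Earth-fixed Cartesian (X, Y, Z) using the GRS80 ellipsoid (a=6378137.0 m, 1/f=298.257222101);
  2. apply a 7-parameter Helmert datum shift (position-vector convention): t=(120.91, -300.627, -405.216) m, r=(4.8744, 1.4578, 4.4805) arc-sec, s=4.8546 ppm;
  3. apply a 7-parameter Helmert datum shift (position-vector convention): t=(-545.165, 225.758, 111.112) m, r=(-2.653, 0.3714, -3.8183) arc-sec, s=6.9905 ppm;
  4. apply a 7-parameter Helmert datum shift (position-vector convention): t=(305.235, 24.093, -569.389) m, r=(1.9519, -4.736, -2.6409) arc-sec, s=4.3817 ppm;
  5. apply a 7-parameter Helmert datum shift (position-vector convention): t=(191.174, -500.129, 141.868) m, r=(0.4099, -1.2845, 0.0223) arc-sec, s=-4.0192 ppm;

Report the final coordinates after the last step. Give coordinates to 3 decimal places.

start: φ=43.957472°, λ=-32.065131°, h=3161.767 m
→ ECEF (a=6378137.000, f=1/298.257222101): X=3899123.6850, Y=-2442610.2592, Z=4406885.9113
→ Helmert 7p (PV): X=3899347.7288, Y=-2442942.1896, Z=4406416.8079
→ Helmert 7p (PV): X=3898792.5332, Y=-2442749.0166, Z=4406583.1234
→ Helmert 7p (PV): X=3898982.3968, Y=-2442827.2452, Z=4406099.4463
→ Helmert 7p (PV): X=3899130.7256, Y=-2443325.8904, Z=4406243.0314

X=3899130.726 m, Y=-2443325.890 m, Z=4406243.031 m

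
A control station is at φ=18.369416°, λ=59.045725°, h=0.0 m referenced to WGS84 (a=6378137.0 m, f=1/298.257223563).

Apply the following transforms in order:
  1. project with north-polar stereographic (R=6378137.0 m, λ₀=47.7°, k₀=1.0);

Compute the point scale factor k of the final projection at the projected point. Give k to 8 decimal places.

1.52074776

start: φ=18.369416°, λ=59.045725°, h=0.000 m
→ into stereo (λ₀=47.7°): φ=18.36941600°, λ−λ₀=11.34572500°
scale k = 1.52074776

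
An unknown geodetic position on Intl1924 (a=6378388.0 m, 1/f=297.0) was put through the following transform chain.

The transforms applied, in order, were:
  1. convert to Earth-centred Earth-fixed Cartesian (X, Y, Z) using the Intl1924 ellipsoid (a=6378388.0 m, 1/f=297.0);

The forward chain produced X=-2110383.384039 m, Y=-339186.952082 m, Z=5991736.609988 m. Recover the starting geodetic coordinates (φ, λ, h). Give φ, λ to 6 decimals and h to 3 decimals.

φ=70.488806°, λ=-170.869342°, h=2252.301 m

start: X=-2110383.3840, Y=-339186.9521, Z=5991736.6100 m
→ geod (Bowring, a=6378388.000): φ=70.48880600°, λ=-170.86934200°, h=2252.3010 m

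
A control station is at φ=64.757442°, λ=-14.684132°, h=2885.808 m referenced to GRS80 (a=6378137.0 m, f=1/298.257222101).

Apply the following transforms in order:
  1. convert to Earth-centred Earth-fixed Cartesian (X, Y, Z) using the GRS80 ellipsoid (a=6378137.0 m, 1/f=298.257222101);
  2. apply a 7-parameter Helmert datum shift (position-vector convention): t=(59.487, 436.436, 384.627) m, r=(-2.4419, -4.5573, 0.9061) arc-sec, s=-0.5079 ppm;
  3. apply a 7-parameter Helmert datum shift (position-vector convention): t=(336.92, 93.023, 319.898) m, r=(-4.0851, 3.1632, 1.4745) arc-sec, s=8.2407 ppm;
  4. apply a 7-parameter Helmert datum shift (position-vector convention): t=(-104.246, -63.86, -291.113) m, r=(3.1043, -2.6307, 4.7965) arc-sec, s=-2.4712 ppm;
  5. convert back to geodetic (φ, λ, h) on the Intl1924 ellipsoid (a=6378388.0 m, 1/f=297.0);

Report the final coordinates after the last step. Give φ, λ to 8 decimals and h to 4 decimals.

φ=64.75963658°, λ=-14.66978573°, h=3187.5419 m

start: φ=64.757442°, λ=-14.684132°, h=2885.808 m
→ ECEF (a=6378137.000, f=1/298.257222101): X=2639550.4987, Y=-691691.8341, Z=5748839.3829
→ Helmert 7p (PV): X=2639484.6664, Y=-691175.3929, Z=5749287.5980
→ Helmert 7p (PV): X=2639936.4482, Y=-690955.3307, Z=5749628.0846
→ Helmert 7p (PV): X=2639768.4154, Y=-691042.6261, Z=5749346.0339
→ geod (Bowring, a=6378388.000): φ=64.75963658°, λ=-14.66978573°, h=3187.5419 m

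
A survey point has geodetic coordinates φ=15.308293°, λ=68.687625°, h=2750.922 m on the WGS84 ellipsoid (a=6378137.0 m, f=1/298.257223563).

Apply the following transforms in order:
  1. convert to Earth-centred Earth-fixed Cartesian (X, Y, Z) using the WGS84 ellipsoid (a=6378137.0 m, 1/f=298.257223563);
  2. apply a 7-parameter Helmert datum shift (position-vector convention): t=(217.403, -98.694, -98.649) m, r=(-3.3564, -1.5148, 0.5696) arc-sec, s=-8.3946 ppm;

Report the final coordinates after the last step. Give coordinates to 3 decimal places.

start: φ=15.308293°, λ=68.687625°, h=2750.922 m
→ ECEF (a=6378137.000, f=1/298.257223563): X=2237385.9636, Y=5734938.0151, Z=1673752.8270
→ Helmert 7p (PV): X=2237556.4559, Y=5734824.5927, Z=1673563.2389

X=2237556.456 m, Y=5734824.593 m, Z=1673563.239 m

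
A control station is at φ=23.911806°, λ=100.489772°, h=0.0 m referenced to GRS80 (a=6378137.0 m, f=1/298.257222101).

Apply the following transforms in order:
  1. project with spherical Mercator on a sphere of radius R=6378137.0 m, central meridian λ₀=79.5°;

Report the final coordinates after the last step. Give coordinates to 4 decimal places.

start: φ=23.911806°, λ=100.489772°, h=0.000 m
→ merc (R=6378137.0, λ₀=79.5°): E=2336570.7309, N=2742664.9632

E=2336570.7309 m, N=2742664.9632 m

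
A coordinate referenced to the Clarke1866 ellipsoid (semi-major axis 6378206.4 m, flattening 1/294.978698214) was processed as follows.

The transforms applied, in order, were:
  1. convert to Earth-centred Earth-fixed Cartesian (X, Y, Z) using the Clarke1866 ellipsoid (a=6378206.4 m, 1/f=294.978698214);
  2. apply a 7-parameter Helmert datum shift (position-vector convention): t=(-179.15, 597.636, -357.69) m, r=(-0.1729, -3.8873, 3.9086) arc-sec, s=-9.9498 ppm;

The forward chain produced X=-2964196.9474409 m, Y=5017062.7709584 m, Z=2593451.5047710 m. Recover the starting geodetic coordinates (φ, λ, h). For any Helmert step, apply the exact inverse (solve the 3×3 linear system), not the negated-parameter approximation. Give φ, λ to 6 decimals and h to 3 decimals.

φ=24.142133°, λ=120.575562°, h=3392.685 m

start: X=-2964196.9474, Y=5017062.7710, Z=2593451.5048 m
→ Helmert⁻¹: X=-2963903.3430, Y=5016569.0382, Z=2593895.0662
→ geod (Bowring, a=6378206.400): φ=24.14213300°, λ=120.57556200°, h=3392.6850 m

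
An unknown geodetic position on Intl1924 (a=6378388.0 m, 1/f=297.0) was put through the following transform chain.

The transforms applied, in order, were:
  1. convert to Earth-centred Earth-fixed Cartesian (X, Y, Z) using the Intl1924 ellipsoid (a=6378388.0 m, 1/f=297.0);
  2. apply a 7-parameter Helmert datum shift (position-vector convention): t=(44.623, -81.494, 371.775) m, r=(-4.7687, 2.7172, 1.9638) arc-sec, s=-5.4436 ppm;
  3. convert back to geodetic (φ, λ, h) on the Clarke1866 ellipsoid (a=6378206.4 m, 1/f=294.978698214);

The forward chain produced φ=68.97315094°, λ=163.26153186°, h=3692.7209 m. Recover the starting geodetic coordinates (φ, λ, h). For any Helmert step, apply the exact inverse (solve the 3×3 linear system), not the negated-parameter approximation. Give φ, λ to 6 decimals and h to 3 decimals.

start: φ=68.973151°, λ=163.261532°, h=3692.721 m
→ ECEF (a=6378206.400, f=1/294.978698214): X=-2199327.7849, Y=661439.8093, Z=5934159.8476
→ Helmert⁻¹: X=-2199456.2515, Y=661408.6594, Z=5933806.6911
→ geod (Bowring, a=6378388.000): φ=68.97018000°, λ=163.26319900°, h=3094.7880 m

φ=68.970180°, λ=163.263199°, h=3094.788 m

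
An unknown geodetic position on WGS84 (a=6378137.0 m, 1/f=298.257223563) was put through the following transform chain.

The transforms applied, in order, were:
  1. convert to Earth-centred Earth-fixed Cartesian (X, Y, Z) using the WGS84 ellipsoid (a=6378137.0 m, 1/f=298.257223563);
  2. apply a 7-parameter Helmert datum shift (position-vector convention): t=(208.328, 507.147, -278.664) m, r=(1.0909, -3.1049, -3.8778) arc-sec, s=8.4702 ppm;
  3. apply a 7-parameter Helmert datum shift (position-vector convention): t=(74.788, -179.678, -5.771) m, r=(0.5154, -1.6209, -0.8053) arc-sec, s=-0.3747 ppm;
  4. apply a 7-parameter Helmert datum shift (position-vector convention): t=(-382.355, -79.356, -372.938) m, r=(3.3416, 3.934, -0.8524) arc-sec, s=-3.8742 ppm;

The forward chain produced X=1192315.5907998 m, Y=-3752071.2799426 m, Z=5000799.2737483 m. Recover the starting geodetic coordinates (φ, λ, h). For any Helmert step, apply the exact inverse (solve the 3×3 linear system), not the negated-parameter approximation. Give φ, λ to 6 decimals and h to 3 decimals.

start: X=1192315.5908, Y=-3752071.2799, Z=5000799.2737 m
→ Helmert⁻¹: X=1192622.6844, Y=-3751920.5081, Z=5001275.1169
→ Helmert⁻¹: X=1192602.2926, Y=-3751725.0828, Z=5001282.7645
→ Helmert⁻¹: X=1192529.6935, Y=-3752151.5760, Z=5001520.9580
→ geod (Bowring, a=6378137.000): φ=51.97774200°, λ=-72.36841300°, h=308.1210 m

φ=51.977742°, λ=-72.368413°, h=308.121 m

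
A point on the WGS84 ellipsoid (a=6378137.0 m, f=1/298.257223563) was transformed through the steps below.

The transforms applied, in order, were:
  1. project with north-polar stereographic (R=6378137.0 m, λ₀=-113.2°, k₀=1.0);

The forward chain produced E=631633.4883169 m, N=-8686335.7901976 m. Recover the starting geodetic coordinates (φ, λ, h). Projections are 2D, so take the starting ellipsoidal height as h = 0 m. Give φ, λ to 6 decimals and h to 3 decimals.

start: E=631633.4883, N=-8686335.7902 m
→ stereo⁻¹: φ=21.35384900°, λ=-109.04101400°

φ=21.353849°, λ=-109.041014°, h=0.000 m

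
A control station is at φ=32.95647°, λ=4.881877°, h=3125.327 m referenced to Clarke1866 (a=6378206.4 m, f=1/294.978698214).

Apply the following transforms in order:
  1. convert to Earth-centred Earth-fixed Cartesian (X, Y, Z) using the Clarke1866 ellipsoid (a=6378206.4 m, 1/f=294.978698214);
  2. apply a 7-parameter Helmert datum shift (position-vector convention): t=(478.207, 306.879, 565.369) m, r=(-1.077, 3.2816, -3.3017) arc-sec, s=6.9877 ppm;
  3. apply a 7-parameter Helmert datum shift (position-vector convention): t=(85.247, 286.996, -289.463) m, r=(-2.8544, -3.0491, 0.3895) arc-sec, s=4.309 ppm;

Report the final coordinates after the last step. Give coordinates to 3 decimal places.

start: φ=32.956470°, λ=4.881877°, h=3125.327 m
→ ECEF (a=6378206.400, f=1/294.978698214): X=5340398.1860, Y=456132.0586, Z=3451426.5614
→ Helmert 7p (PV): X=5340975.9228, Y=456374.6616, Z=3451928.7018
→ Helmert 7p (PV): X=5341032.2941, Y=456721.4796, Z=3451726.7506

X=5341032.294 m, Y=456721.480 m, Z=3451726.751 m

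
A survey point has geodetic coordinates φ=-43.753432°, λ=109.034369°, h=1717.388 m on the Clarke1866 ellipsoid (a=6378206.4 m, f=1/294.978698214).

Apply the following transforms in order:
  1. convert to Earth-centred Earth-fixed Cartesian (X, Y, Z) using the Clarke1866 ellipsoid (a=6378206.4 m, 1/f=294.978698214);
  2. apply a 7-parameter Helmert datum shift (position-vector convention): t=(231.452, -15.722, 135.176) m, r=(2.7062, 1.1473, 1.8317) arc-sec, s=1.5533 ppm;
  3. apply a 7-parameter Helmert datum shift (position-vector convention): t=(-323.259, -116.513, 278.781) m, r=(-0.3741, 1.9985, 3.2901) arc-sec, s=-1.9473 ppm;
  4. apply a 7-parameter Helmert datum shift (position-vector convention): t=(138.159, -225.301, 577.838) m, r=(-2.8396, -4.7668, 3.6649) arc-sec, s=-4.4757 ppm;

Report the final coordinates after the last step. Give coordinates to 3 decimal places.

start: φ=-43.753432°, λ=109.034369°, h=1717.388 m
→ ECEF (a=6378206.400, f=1/294.978698214): X=-1505387.4909, Y=4363458.1466, Z=-4389329.0519
→ Helmert 7p (PV): X=-1505221.5409, Y=4363493.4222, Z=-4389135.0717
→ Helmert 7p (PV): X=-1505653.9964, Y=4363336.4421, Z=-4388841.0737
→ Helmert 7p (PV): X=-1505485.1996, Y=4363004.4400, Z=-4388338.4570

X=-1505485.200 m, Y=4363004.440 m, Z=-4388338.457 m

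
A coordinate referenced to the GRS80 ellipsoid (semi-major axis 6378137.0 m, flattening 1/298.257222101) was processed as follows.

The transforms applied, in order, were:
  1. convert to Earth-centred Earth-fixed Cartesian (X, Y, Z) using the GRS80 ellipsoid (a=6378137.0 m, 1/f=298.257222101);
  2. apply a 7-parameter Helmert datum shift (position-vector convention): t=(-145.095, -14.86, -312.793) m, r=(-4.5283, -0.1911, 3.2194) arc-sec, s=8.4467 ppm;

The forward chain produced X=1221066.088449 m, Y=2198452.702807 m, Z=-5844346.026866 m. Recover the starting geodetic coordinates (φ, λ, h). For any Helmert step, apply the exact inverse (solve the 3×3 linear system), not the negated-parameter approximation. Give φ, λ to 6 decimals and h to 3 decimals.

φ=-66.854506°, λ=60.949209°, h=2046.959 m

start: X=1221066.0884, Y=2198452.7028, Z=-5844346.0269 m
→ Helmert⁻¹: X=1221229.7693, Y=2198558.2288, Z=-5843936.7362
→ geod (Bowring, a=6378137.000): φ=-66.85450600°, λ=60.94920900°, h=2046.9590 m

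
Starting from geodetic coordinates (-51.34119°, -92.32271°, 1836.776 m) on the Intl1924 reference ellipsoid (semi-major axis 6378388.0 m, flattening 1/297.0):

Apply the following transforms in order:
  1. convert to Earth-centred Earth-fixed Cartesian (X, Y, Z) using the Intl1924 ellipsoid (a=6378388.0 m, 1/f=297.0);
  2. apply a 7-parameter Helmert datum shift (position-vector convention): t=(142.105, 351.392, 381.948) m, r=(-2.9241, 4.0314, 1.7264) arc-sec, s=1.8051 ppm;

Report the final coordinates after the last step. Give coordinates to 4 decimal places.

X=-161781.7709 m, Y=-3990246.1661 m, Z=-4958442.7332 m

start: φ=-51.341190°, λ=-92.322710°, h=1836.776 m
→ ECEF (a=6378388.000, f=1/297.0): X=-161860.0634, Y=-3990518.7007, Z=-4958875.4649
→ Helmert 7p (PV): X=-161781.7709, Y=-3990246.1661, Z=-4958442.7332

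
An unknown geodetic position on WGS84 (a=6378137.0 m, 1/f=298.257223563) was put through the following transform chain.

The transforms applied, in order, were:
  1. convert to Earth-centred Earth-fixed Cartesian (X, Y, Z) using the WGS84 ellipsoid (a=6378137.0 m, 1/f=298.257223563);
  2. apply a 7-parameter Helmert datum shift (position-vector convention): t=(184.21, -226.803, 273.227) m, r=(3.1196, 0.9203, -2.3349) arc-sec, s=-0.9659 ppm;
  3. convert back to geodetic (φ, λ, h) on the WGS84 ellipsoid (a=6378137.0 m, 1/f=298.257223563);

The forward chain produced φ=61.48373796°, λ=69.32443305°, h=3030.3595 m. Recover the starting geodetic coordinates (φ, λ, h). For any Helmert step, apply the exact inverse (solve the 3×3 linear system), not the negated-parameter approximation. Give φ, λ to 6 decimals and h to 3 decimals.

φ=61.480690°, λ=69.330813°, h=2866.464 m

start: φ=61.483738°, λ=69.324433°, h=3030.360 m
→ ECEF (a=6378137.000, f=1/298.257223563): X=1078407.2248, Y=2857606.6866, Z=5583939.3823
→ Helmert⁻¹: X=1078166.7920, Y=2857932.9030, Z=5583633.1350
→ geod (Bowring, a=6378137.000): φ=61.48069000°, λ=69.33081300°, h=2866.4640 m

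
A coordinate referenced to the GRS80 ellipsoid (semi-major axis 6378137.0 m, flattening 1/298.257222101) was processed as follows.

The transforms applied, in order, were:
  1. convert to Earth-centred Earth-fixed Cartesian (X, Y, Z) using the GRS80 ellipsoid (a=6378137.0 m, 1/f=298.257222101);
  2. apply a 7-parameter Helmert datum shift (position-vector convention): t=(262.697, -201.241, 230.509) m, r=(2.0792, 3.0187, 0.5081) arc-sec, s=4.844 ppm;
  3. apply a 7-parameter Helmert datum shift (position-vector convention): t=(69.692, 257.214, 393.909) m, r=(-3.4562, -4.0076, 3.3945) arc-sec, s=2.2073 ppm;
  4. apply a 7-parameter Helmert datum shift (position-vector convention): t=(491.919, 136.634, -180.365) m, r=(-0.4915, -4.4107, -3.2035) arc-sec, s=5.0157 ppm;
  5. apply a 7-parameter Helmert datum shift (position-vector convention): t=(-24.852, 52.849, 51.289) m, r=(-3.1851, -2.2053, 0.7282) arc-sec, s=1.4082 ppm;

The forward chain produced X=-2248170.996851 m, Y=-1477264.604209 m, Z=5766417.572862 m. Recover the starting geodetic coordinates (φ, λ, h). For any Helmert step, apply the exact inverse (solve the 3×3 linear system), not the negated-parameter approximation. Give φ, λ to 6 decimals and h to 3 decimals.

φ=65.130156°, λ=-146.691613°, h=2274.382 m

start: X=-2248170.9969, Y=-1477264.6042, Z=5766417.5729 m
→ Helmert⁻¹: X=-2248086.5433, Y=-1477396.4792, Z=5766359.3856
→ Helmert⁻¹: X=-2248420.9257, Y=-1477574.3635, Z=5766555.3862
→ Helmert⁻¹: X=-2248397.9431, Y=-1477887.9322, Z=5766167.6709
→ Helmert⁻¹: X=-2248737.7718, Y=-1477615.8723, Z=5765891.2162
→ geod (Bowring, a=6378137.000): φ=65.13015600°, λ=-146.69161300°, h=2274.3820 m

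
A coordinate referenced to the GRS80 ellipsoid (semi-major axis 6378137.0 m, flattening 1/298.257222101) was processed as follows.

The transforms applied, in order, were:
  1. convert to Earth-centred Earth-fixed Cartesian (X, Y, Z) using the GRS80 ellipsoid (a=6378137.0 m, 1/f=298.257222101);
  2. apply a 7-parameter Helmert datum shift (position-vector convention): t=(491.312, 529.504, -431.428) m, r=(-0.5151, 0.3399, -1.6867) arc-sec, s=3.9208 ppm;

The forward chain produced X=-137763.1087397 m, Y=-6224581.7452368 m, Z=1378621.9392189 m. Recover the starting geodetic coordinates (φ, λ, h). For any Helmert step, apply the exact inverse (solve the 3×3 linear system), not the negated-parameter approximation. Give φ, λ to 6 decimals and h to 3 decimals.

start: X=-137763.1087, Y=-6224581.7452, Z=1378621.9392 m
→ Helmert⁻¹: X=-138205.2464, Y=-6225091.4159, Z=1379032.1867
→ geod (Bowring, a=6378137.000): φ=12.56941000°, λ=-91.27183300°, h=374.5460 m

φ=12.569410°, λ=-91.271833°, h=374.546 m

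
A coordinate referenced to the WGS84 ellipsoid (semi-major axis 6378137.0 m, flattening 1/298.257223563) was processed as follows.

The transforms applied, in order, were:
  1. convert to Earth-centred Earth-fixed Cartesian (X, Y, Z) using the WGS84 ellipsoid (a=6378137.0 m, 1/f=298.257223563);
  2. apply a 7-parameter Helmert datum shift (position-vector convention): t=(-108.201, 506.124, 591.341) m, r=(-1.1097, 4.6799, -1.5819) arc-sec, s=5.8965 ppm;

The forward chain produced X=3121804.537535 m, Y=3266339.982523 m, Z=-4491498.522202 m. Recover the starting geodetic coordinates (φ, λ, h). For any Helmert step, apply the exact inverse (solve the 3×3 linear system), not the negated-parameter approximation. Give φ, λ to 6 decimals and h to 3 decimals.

φ=-45.026651°, λ=46.290419°, h=3580.192 m

start: X=3121804.5375, Y=3266339.9825, Z=-4491498.5222 m
→ Helmert⁻¹: X=3121971.2010, Y=3265862.7116, Z=-4491974.9717
→ geod (Bowring, a=6378137.000): φ=-45.02665100°, λ=46.29041900°, h=3580.1920 m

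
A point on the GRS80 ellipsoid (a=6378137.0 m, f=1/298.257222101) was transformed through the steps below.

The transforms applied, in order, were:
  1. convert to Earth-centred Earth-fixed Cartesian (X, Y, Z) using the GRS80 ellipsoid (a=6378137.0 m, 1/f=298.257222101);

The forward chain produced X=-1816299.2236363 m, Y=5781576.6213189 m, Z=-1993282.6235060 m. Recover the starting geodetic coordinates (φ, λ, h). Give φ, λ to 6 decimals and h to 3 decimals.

start: X=-1816299.2236, Y=5781576.6213, Z=-1993282.6235 m
→ geod (Bowring, a=6378137.000): φ=-18.32131800°, λ=107.44026400°, h=3517.1010 m

φ=-18.321318°, λ=107.440264°, h=3517.101 m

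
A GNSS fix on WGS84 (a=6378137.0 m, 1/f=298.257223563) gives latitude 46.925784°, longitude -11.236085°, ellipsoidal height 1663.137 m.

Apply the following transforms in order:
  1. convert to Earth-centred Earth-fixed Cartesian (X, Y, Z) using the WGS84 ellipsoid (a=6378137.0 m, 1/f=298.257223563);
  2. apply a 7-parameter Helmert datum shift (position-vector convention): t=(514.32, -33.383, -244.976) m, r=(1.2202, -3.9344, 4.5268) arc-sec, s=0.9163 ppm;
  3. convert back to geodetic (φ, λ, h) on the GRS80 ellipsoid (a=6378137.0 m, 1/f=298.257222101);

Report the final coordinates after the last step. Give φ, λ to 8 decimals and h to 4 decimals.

start: φ=46.925784°, λ=-11.236085°, h=1663.137 m
→ ECEF (a=6378137.000, f=1/298.257223563): X=4281191.2379, Y=-850501.0569, Z=4637348.8569
→ Helmert 7p (PV): X=4281639.6911, Y=-850468.6950, Z=4637184.7605
→ geod (Bowring, a=6378137.000): φ=46.92192824°, λ=-11.23452146°, h=1839.3772 m

φ=46.92192824°, λ=-11.23452146°, h=1839.3772 m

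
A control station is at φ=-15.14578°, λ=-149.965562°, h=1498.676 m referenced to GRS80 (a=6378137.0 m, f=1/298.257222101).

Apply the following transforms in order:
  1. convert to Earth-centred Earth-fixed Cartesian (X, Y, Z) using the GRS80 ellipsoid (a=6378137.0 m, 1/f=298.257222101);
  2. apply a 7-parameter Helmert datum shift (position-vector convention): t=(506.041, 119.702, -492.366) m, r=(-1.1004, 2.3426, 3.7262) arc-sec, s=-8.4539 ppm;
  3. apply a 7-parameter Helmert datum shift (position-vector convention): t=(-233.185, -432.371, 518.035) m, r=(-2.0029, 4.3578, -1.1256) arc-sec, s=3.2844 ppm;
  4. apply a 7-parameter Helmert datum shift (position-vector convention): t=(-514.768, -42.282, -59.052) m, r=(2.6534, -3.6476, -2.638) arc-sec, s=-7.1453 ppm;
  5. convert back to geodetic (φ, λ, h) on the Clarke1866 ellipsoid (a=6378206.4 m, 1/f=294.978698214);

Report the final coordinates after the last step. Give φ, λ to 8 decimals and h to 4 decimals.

φ=-15.14543841°, λ=-149.96392538°, h=1749.1631 m

start: φ=-15.145780°, λ=-149.965562°, h=1498.676 m
→ ECEF (a=6378137.000, f=1/298.257222101): X=-5332380.3439, Y=-3082926.1267, Z=-1656067.2179
→ Helmert 7p (PV): X=-5331792.3387, Y=-3082885.5261, Z=-1656468.5761
→ Helmert 7p (PV): X=-5332094.8556, Y=-3083315.0114, Z=-1655813.3994
→ Helmert 7p (PV): X=-5332581.6763, Y=-3083245.7682, Z=-1655994.5761
→ geod (Bowring, a=6378206.400): φ=-15.14543841°, λ=-149.96392538°, h=1749.1631 m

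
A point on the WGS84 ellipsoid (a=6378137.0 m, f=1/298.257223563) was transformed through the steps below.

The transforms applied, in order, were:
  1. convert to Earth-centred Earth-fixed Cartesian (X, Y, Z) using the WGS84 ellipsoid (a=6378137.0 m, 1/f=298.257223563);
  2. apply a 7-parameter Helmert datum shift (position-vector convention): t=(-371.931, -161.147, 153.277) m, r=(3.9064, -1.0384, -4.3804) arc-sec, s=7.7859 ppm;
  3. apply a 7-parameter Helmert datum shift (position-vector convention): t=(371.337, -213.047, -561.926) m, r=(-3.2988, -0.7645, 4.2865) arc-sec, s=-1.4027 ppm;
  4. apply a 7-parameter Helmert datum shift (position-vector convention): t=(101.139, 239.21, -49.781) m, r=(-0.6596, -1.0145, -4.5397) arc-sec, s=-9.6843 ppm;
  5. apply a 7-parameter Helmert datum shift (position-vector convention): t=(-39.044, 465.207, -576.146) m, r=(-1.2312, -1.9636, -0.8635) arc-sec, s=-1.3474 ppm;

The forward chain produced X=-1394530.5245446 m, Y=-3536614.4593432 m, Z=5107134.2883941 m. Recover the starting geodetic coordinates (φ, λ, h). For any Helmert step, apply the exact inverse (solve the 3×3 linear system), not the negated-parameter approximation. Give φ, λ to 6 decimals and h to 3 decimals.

start: X=-1394530.5245, Y=-3536614.4593, Z=5107134.2884 m
→ Helmert⁻¹: X=-1394429.9274, Y=-3537120.7579, Z=5107709.4781
→ Helmert⁻¹: X=-1394441.5934, Y=-3537441.2493, Z=5107804.2709
→ Helmert⁻¹: X=-1394869.4636, Y=-3537285.8740, Z=5108321.9605
→ Helmert⁻¹: X=-1394385.8439, Y=-3537030.0568, Z=5108202.9188
→ geod (Bowring, a=6378137.000): φ=53.52429000°, λ=-111.51560100°, h=3429.7490 m

φ=53.524290°, λ=-111.515601°, h=3429.749 m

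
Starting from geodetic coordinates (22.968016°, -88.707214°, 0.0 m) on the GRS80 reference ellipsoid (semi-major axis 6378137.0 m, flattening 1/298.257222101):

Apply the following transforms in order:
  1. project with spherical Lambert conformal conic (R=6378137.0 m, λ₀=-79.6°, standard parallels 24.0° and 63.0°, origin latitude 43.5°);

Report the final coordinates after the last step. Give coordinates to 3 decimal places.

start: φ=22.968016°, λ=-88.707214°, h=0.000 m
→ lcc (R=6378137.0, λ₀=-79.6°): E=-937080.2653, N=-2152092.5837

E=-937080.265 m, N=-2152092.584 m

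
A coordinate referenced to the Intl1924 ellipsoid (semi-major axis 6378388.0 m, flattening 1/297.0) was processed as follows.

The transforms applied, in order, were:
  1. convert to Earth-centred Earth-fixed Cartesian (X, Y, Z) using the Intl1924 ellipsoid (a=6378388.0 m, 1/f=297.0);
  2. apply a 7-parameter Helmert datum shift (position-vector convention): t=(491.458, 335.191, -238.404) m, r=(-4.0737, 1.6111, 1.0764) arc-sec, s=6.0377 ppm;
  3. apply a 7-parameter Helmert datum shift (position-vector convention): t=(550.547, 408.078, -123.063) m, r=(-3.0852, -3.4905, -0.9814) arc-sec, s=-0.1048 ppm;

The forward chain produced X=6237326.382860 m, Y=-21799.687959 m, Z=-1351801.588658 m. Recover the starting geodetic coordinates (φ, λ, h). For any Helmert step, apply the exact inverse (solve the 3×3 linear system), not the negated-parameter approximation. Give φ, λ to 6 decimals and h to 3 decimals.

start: X=6237326.3829, Y=-21799.6880, Z=-1351801.5887 m
→ Helmert⁻¹: X=6236753.7194, Y=-22157.8748, Z=-1351784.5397
→ Helmert⁻¹: X=6236235.0478, Y=-22498.7822, Z=-1351489.7097
→ geod (Bowring, a=6378388.000): φ=-12.30792500°, λ=-0.20670800°, h=3619.0020 m

φ=-12.307925°, λ=-0.206708°, h=3619.002 m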